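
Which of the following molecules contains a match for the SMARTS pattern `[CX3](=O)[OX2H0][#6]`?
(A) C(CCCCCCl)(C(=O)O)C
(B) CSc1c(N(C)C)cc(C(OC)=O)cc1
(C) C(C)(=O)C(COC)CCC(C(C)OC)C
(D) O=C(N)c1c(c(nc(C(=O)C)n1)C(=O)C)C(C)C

[CX3](=O)[OX2H0][#6] describes a carbonyl carbon bonded to an oxygen that is itself bonded to carbon (no H on that O) (an ester).
(A) has a carboxylic acid group (-C(=O)OH) but the singly-bonded O carries H (OX2H1, not H0).
(B) contains a methyl-ester group (-C(=O)OCH3), which satisfies every atom and bond constraint.
(C) has a methoxy ether (-OCH3) but the ether oxygen is not adjacent to a C=O carbon.
(D) has a primary amide (-C(=O)NH2) but the carbonyl is bonded to N, not to an O-C linkage.
So the answer is (B).

B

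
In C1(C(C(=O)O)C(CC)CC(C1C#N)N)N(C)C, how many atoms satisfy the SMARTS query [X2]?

The query [X2] means: any atom with exactly two total connections (bonds + H).
Check the 17 heavy atoms by environment: 10× C (X4) → no; 1× C (X2) → match; 1× N (X1) → no; 1× C (X3) → no; 1× O (X1) → no; 1× O (X2) → match; 2× N (X3) → no.
Summing the matching environments: 1 + 1 = 2 matching atoms.

2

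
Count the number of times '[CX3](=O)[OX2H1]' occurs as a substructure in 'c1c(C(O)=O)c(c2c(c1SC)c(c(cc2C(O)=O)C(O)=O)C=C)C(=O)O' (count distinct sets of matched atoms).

4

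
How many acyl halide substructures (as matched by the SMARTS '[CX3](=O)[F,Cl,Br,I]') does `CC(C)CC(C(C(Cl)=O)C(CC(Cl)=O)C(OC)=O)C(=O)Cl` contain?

3

[CX3](=O)[F,Cl,Br,I] is the SMARTS for an acyl halide: a carbonyl carbon bonded to a halogen.
The molecule carries 3 separate instances of an acyl chloride (-C(=O)Cl) meeting every constraint; each maps to a distinct set of atoms, giving 3 matches.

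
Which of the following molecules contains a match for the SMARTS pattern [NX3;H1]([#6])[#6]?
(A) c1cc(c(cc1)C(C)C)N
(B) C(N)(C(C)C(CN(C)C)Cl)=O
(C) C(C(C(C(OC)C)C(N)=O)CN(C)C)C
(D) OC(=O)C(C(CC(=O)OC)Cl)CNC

[NX3;H1]([#6])[#6] describes a trivalent nitrogen with one H, bonded to two carbons (a secondary amine).
(A) has a primary amino group (-NH2) but the nitrogen has H2 and only one carbon neighbour.
(B) has a primary amide (-C(=O)NH2) but the -C(=O)NH2 nitrogen has H2, not H1.
(C) has a primary amide (-C(=O)NH2) but the -C(=O)NH2 nitrogen has H2, not H1.
(D) contains an N-methylamino group (-NHCH3), which satisfies every atom and bond constraint.
So the answer is (D).

D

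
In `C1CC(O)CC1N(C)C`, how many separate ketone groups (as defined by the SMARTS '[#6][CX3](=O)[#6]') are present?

0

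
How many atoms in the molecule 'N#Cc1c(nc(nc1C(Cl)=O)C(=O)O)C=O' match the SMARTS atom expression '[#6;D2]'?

2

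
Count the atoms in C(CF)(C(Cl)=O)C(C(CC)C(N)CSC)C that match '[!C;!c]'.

5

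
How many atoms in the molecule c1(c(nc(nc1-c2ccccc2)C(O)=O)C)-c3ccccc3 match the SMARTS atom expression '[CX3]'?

Check the 22 heavy atoms by environment: 2× n (aromatic, X2) → no; 16× c (aromatic, X3) → no; 1× C (X4) → no; 1× C (X3) → match; 1× O (X1) → no; 1× O (X2) → no.
That gives 1 matching atom.

1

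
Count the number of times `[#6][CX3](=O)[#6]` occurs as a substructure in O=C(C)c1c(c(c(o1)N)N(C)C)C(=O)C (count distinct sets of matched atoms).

2

[#6][CX3](=O)[#6] is the SMARTS for a ketone: a carbonyl carbon (no H) flanked by two carbons.
The molecule carries 2 separate instances of an acetyl/ketone group (-C(=O)CH3) meeting every constraint; each maps to a distinct set of atoms, giving 2 matches.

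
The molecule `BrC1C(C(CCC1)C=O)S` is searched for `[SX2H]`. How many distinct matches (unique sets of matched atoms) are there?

1

[SX2H] is the SMARTS for a thiol: an aliphatic sulfur with two connections, one being H.
Exactly one fragment in the molecule meets all constraints, giving 1 match.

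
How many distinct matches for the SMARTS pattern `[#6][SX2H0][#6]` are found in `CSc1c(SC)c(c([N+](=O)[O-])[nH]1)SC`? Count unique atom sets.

3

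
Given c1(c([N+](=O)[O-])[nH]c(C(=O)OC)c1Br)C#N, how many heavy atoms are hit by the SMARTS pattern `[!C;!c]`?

The query [!C;!c] means: neither aliphatic nor aromatic carbon — same as [!#6].
Check the 15 heavy atoms by environment: 1× n (aromatic) → match; 4× c (aromatic) → no; 1× N (charge +1) → match; 1× O (charge -1) → match; 3× O → match; 3× C → no; 1× N → match; 1× Br → match.
Summing the matching environments: 1 + 1 + 1 + 3 + 1 + 1 = 8 matching atoms.

8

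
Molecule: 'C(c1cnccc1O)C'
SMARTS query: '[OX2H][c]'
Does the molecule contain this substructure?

The pattern [OX2H][c] describes a hydroxyl oxygen attached to an aromatic carbon — a phenol.
The molecule carries a hydroxyl group (-OH), whose atoms satisfy every constraint of the query, so the pattern matches.

Yes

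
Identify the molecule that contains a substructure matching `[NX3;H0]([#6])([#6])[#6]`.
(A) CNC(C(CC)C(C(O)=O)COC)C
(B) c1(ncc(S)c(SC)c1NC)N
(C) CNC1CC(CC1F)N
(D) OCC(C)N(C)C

[NX3;H0]([#6])([#6])[#6] describes a trivalent nitrogen with no H, bonded to three carbons (a tertiary amine).
(A) has an N-methylamino group (-NHCH3) but the nitrogen still has one H (H1), not H0.
(B) has an N-methylamino group (-NHCH3) but the nitrogen still has one H (H1), not H0.
(C) has a primary amino group (-NH2) but the nitrogen has H2, not H0 with three carbons.
(D) contains a dimethylamino group (-N(CH3)2), which satisfies every atom and bond constraint.
So the answer is (D).

D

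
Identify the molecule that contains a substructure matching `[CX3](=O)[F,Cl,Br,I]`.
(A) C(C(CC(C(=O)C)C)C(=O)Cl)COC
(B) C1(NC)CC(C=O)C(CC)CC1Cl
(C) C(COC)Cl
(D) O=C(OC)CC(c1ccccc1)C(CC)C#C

A

[CX3](=O)[F,Cl,Br,I] describes a carbonyl carbon bonded to a halogen (an acyl halide).
(A) contains an acyl chloride (-C(=O)Cl), which satisfies every atom and bond constraint.
(B) has a chloro substituent but the Cl is not on a carbonyl carbon.
(C) has a chloro substituent but the Cl is not on a carbonyl carbon.
(D) has a methyl-ester group (-C(=O)OCH3) but the carbonyl is bonded to -O-C, not to a halogen.
So the answer is (A).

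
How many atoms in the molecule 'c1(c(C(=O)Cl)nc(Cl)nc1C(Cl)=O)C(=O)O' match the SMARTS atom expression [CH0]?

3

The query [CH0] means: aliphatic carbon with no attached hydrogen.
Check the 16 heavy atoms by environment: 2× n (aromatic, H0) → no; 4× c (aromatic, H0) → no; 3× C (H0) → match; 3× O (H0) → no; 1× O (H1) → no; 3× Cl (H0) → no.
That gives 3 matching atoms.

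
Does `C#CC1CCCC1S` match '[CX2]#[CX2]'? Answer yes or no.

Yes

The pattern [CX2]#[CX2] describes a carbon-carbon triple bond — an alkyne.
The molecule carries an ethynyl group (-C#CH), whose atoms satisfy every constraint of the query, so the pattern matches.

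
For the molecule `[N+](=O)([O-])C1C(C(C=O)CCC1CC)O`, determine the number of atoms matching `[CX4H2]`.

3

The query [CX4H2] means: sp3 carbon (X4) with exactly two hydrogens.
Check the 14 heavy atoms by environment: 4× C (H1, X4) → no; 3× C (H2, X4) → match; 1× O (H1, X2) → no; 1× C (H3, X4) → no; 1× N (charge +1, H0, X3) → no; 1× O (charge -1, H0, X1) → no; 2× O (H0, X1) → no; 1× C (H1, X3) → no.
That gives 3 matching atoms.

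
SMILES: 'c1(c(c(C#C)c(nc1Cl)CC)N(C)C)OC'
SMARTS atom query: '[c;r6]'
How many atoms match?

Check the 16 heavy atoms by environment: 1× n (aromatic, in 6-ring) → no; 5× c (aromatic, in 6-ring) → match; 1× O (acyclic) → no; 7× C (acyclic) → no; 1× Cl (acyclic) → no; 1× N (acyclic) → no.
That gives 5 matching atoms.

5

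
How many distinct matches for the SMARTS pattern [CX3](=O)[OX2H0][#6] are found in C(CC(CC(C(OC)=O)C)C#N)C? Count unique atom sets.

1

[CX3](=O)[OX2H0][#6] is the SMARTS for an ester: a carbonyl carbon bonded to an oxygen that is itself bonded to carbon (no H on that O).
Exactly one fragment in the molecule meets all constraints, giving 1 match.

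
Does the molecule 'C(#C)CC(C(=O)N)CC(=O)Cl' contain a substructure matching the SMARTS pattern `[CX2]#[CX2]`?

Yes

The pattern [CX2]#[CX2] describes a carbon-carbon triple bond — an alkyne.
The molecule carries an ethynyl group (-C#CH), whose atoms satisfy every constraint of the query, so the pattern matches.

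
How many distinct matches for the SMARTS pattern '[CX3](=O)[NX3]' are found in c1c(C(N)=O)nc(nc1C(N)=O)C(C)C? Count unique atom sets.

2

[CX3](=O)[NX3] is the SMARTS for an amide: a carbonyl carbon bonded to a trivalent nitrogen.
The molecule carries 2 separate instances of a primary amide (-C(=O)NH2) meeting every constraint; each maps to a distinct set of atoms, giving 2 matches.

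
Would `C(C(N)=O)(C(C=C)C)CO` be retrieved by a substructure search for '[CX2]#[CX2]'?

The pattern [CX2]#[CX2] describes a carbon-carbon triple bond — an alkyne.
The closest candidate here is a vinyl group (-CH=CH2), but the C=C is a double bond; both carbons are CX3, not CX2. No other fragment satisfies the full query, so there is no match.

No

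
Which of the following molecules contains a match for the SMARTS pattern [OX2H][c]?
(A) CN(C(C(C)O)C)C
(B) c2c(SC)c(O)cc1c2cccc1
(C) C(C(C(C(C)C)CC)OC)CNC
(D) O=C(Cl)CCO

[OX2H][c] describes a hydroxyl oxygen attached to an aromatic carbon (a phenol).
(A) has a hydroxyl group (-OH) but the -OH is on an aliphatic carbon, not an aromatic c.
(B) contains a hydroxyl group (-OH), which satisfies every atom and bond constraint.
(C) has a methoxy ether (-OCH3) but the oxygen has H0, not H1.
(D) has a hydroxyl group (-OH) but the -OH is on an aliphatic carbon, not an aromatic c.
So the answer is (B).

B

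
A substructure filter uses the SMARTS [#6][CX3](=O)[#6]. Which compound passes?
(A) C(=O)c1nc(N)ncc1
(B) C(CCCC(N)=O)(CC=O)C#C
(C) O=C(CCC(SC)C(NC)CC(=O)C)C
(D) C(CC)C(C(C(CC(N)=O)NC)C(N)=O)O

C

[#6][CX3](=O)[#6] describes a carbonyl carbon (no H) flanked by two carbons (a ketone).
(A) has an aldehyde (-CHO) but the carbonyl carbon has H1, so it is not flanked by two carbons.
(B) has an aldehyde (-CHO) but the carbonyl carbon has H1, so it is not flanked by two carbons.
(C) contains an acetyl/ketone group (-C(=O)CH3), which satisfies every atom and bond constraint.
(D) has a primary amide (-C(=O)NH2) but one neighbour of the carbonyl carbon is N, not C.
So the answer is (C).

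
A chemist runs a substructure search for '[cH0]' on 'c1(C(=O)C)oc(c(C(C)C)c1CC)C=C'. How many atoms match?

4

The query [cH0] means: aromatic carbon with no attached hydrogen (substituted or ring-fusion).
Check the 15 heavy atoms by environment: 1× o (aromatic, H0) → no; 4× c (aromatic, H0) → match; 2× C (H1) → no; 4× C (H3) → no; 2× C (H2) → no; 1× C (H0) → no; 1× O (H0) → no.
That gives 4 matching atoms.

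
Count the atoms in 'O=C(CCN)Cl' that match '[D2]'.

2

The query [D2] means: atom with exactly two heavy-atom neighbours.
Check the 6 heavy atoms by environment: 2× C (D2) → match; 1× N (D1) → no; 1× C (D3) → no; 1× O (D1) → no; 1× Cl (D1) → no.
That gives 2 matching atoms.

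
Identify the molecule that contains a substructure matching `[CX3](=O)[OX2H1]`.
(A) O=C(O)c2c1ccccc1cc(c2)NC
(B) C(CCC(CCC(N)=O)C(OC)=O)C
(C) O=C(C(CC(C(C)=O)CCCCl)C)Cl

[CX3](=O)[OX2H1] describes an sp2 carbon double-bonded to O and single-bonded to an -OH oxygen (a carboxylic acid).
(A) contains a carboxylic acid group (-C(=O)OH), which satisfies every atom and bond constraint.
(B) has a primary amide (-C(=O)NH2) but the carbonyl is bonded to N, not to an -OH oxygen.
(C) has an acyl chloride (-C(=O)Cl) but the carbonyl is bonded to Cl, not to an -OH oxygen.
So the answer is (A).

A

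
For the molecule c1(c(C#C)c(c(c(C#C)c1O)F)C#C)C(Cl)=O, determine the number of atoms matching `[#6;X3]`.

The query [#6;X3] means: any carbon (aromatic or not) with three total connections.
Check the 17 heavy atoms by environment: 6× c (aromatic, X3) → match; 1× C (X3) → match; 1× O (X1) → no; 1× Cl (X1) → no; 6× C (X2) → no; 1× O (X2) → no; 1× F (X1) → no.
Summing the matching environments: 6 + 1 = 7 matching atoms.

7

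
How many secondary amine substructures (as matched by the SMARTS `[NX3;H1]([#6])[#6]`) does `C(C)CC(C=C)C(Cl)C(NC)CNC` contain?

2

[NX3;H1]([#6])[#6] is the SMARTS for a secondary amine: a trivalent nitrogen with one H, bonded to two carbons.
The molecule carries 2 separate instances of an N-methylamino group (-NHCH3) meeting every constraint; each maps to a distinct set of atoms, giving 2 matches.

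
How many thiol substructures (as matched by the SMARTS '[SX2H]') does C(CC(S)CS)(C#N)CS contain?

3

[SX2H] is the SMARTS for a thiol: an aliphatic sulfur with two connections, one being H.
The molecule carries 3 separate instances of a thiol (-SH) meeting every constraint; each maps to a distinct set of atoms, giving 3 matches.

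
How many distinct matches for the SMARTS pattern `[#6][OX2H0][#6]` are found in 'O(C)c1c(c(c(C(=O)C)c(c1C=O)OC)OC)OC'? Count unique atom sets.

4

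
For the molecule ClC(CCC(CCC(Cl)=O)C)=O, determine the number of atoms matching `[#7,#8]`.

2

The query [#7,#8] means: nitrogen or oxygen (comma = OR).
Check the 12 heavy atoms by environment: 8× C → no; 2× O → match; 2× Cl → no.
That gives 2 matching atoms.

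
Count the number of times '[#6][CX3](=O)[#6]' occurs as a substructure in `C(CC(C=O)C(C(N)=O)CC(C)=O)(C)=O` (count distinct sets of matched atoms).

2

[#6][CX3](=O)[#6] is the SMARTS for a ketone: a carbonyl carbon (no H) flanked by two carbons.
The molecule carries 2 separate instances of an acetyl/ketone group (-C(=O)CH3) meeting every constraint; each maps to a distinct set of atoms, giving 2 matches.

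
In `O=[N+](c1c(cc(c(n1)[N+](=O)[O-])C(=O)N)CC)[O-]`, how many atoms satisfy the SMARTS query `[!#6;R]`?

The query [!#6;R] means: non-carbon atom that is part of a ring.
Check the 17 heavy atoms by environment: 1× n (aromatic, in 6-ring) → match; 5× c (aromatic, in 6-ring) → no; 2× N (charge +1, acyclic) → no; 2× O (charge -1, acyclic) → no; 3× O (acyclic) → no; 3× C (acyclic) → no; 1× N (acyclic) → no.
That gives 1 matching atom.

1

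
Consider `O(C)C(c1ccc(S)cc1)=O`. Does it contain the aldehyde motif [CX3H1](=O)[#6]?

No

The pattern [CX3H1](=O)[#6] describes an sp2 carbon with one H, double-bonded to O and single-bonded to carbon — an aldehyde.
The closest candidate here is a methyl-ester group (-C(=O)OCH3), but the carbonyl carbon has H0, not H1. No other fragment satisfies the full query, so there is no match.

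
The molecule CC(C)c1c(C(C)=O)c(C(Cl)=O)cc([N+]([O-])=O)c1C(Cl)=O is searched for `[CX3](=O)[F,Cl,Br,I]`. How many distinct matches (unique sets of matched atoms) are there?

2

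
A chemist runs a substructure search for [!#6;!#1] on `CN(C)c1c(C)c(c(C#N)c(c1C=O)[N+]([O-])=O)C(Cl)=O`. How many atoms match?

8

Check the 20 heavy atoms by environment: 6× c (aromatic) → no; 2× N → match; 6× C → no; 3× O → match; 1× Cl → match; 1× N (charge +1) → match; 1× O (charge -1) → match.
Summing the matching environments: 2 + 3 + 1 + 1 + 1 = 8 matching atoms.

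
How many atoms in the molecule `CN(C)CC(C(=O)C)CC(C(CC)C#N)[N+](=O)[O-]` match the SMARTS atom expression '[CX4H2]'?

Check the 18 heavy atoms by environment: 3× C (H2, X4) → match; 3× C (H1, X4) → no; 4× C (H3, X4) → no; 1× C (H0, X2) → no; 1× N (H0, X1) → no; 1× N (H0, X3) → no; 1× N (charge +1, H0, X3) → no; 1× O (charge -1, H0, X1) → no; 2× O (H0, X1) → no; 1× C (H0, X3) → no.
That gives 3 matching atoms.

3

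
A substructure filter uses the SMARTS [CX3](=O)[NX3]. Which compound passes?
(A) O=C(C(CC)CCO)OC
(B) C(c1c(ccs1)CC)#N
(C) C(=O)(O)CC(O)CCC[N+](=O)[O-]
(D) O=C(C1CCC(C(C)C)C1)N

D

[CX3](=O)[NX3] describes a carbonyl carbon bonded to a trivalent nitrogen (an amide).
(A) has a methyl-ester group (-C(=O)OCH3) but the carbonyl is bonded to O, not to an NX3 nitrogen.
(B) has a nitrile (-C#N) but the nitrile N is NX1 (triple-bonded), not NX3.
(C) has a carboxylic acid group (-C(=O)OH) but the carbonyl is bonded to O, not to an NX3 nitrogen.
(D) contains a primary amide (-C(=O)NH2), which satisfies every atom and bond constraint.
So the answer is (D).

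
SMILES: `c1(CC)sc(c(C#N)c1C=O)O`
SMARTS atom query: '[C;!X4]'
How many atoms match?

Check the 12 heavy atoms by environment: 1× s (aromatic, X2) → no; 4× c (aromatic, X3) → no; 2× C (X4) → no; 1× C (X3) → match; 1× O (X1) → no; 1× C (X2) → match; 1× N (X1) → no; 1× O (X2) → no.
Summing the matching environments: 1 + 1 = 2 matching atoms.

2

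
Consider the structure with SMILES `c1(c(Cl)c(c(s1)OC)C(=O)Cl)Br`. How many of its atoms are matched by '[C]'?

Check the 12 heavy atoms by environment: 1× s (aromatic) → no; 4× c (aromatic) → no; 2× O → no; 2× C → match; 1× Br → no; 2× Cl → no.
That gives 2 matching atoms.

2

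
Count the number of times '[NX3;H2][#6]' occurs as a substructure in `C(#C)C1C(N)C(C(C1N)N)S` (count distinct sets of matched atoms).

3

[NX3;H2][#6] is the SMARTS for a primary amine: a trivalent nitrogen with two H attached to carbon.
The molecule carries 3 separate instances of a primary amino group (-NH2) meeting every constraint; each maps to a distinct set of atoms, giving 3 matches.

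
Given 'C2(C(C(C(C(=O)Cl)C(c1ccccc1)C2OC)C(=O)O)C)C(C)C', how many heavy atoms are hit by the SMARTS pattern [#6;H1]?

12

The query [#6;H1] means: any carbon bearing exactly one hydrogen.
Check the 24 heavy atoms by environment: 7× C (H1) → match; 4× C (H3) → no; 2× C (H0) → no; 3× O (H0) → no; 1× Cl (H0) → no; 1× O (H1) → no; 1× c (aromatic, H0) → no; 5× c (aromatic, H1) → match.
Summing the matching environments: 7 + 5 = 12 matching atoms.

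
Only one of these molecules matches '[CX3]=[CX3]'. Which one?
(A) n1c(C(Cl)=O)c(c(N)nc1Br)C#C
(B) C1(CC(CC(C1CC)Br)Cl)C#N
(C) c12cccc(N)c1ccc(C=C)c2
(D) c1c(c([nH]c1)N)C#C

C

[CX3]=[CX3] describes a non-aromatic C=C double bond between two sp2 carbons (an alkene).
(A) has an ethynyl group (-C#CH) but the C-C bond is a triple bond, not a double bond.
(B) has an ethyl group (-CH2CH3) but its C-C bond is a single bond between CX4 carbons, not CX3=CX3.
(C) contains a vinyl group (-CH=CH2), which satisfies every atom and bond constraint.
(D) has an ethynyl group (-C#CH) but the C-C bond is a triple bond, not a double bond.
So the answer is (C).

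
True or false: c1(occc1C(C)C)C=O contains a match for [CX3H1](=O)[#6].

True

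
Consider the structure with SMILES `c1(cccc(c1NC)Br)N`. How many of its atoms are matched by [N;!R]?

2

The query [N;!R] means: aliphatic nitrogen not in a ring.
Check the 10 heavy atoms by environment: 6× c (aromatic, in 6-ring) → no; 2× N (acyclic) → match; 1× Br (acyclic) → no; 1× C (acyclic) → no.
That gives 2 matching atoms.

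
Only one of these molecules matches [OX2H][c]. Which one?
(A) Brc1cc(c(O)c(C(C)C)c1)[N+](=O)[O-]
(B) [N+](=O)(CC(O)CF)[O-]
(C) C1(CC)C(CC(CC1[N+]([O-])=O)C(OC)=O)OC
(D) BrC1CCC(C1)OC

[OX2H][c] describes a hydroxyl oxygen attached to an aromatic carbon (a phenol).
(A) contains a hydroxyl group (-OH), which satisfies every atom and bond constraint.
(B) has a hydroxyl group (-OH) but the -OH is on an aliphatic carbon, not an aromatic c.
(C) has a methoxy ether (-OCH3) but the oxygen has H0, not H1.
(D) has a methoxy ether (-OCH3) but the oxygen has H0, not H1.
So the answer is (A).

A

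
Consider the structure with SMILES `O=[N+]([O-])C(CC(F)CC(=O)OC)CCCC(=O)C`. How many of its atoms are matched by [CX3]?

The query [CX3] means: C with X3: aliphatic carbon with exactly 3 total connections.
Check the 18 heavy atoms by environment: 9× C (X4) → no; 1× N (charge +1, X3) → no; 1× O (charge -1, X1) → no; 3× O (X1) → no; 2× C (X3) → match; 1× O (X2) → no; 1× F (X1) → no.
That gives 2 matching atoms.

2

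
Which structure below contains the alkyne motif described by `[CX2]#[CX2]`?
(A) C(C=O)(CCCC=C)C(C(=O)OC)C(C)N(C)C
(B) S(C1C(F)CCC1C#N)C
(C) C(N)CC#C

C

[CX2]#[CX2] describes a carbon-carbon triple bond (an alkyne).
(A) has a vinyl group (-CH=CH2) but the C=C is a double bond; both carbons are CX3, not CX2.
(B) has a nitrile (-C#N) but the triple bond is C#N, not C#C.
(C) contains an ethynyl group (-C#CH), which satisfies every atom and bond constraint.
So the answer is (C).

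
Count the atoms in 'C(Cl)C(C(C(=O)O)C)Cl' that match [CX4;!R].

The query [CX4;!R] means: aliphatic carbon with four total connections, not in a ring.
Check the 9 heavy atoms by environment: 4× C (X4, acyclic) → match; 2× Cl (X1, acyclic) → no; 1× C (X3, acyclic) → no; 1× O (X1, acyclic) → no; 1× O (X2, acyclic) → no.
That gives 4 matching atoms.

4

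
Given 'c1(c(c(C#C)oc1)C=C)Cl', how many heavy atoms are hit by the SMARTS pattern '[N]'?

The query [N] means: uppercase N matches aliphatic (non-aromatic) nitrogen only.
Check the 10 heavy atoms by environment: 1× o (aromatic) → no; 4× c (aromatic) → no; 1× Cl → no; 4× C → no.
No environment satisfies the query, so 0 matching atoms.

0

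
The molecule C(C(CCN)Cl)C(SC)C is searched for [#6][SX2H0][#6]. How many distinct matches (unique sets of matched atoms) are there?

1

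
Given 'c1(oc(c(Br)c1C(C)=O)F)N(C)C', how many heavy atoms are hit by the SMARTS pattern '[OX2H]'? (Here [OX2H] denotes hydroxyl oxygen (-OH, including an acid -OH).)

The query [OX2H] means: aliphatic oxygen with two connections, one of which is H — an -OH oxygen.
Check the 13 heavy atoms by environment: 1× o (aromatic, H0, X2) → no; 4× c (aromatic, H0, X3) → no; 1× N (H0, X3) → no; 3× C (H3, X4) → no; 1× Br (H0, X1) → no; 1× F (H0, X1) → no; 1× C (H0, X3) → no; 1× O (H0, X1) → no.
No environment satisfies the query, so 0 matching atoms.

0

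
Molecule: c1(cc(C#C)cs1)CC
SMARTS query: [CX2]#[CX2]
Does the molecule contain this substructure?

The pattern [CX2]#[CX2] describes a carbon-carbon triple bond — an alkyne.
The molecule carries an ethynyl group (-C#CH), whose atoms satisfy every constraint of the query, so the pattern matches.

Yes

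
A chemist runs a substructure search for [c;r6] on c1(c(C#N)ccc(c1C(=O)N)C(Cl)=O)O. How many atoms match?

6

The query [c;r6] means: aromatic carbon that belongs to a six-membered ring.
Check the 15 heavy atoms by environment: 6× c (aromatic, in 6-ring) → match; 3× C (acyclic) → no; 3× O (acyclic) → no; 2× N (acyclic) → no; 1× Cl (acyclic) → no.
That gives 6 matching atoms.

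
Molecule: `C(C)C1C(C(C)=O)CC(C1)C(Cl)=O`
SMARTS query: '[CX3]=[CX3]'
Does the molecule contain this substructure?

No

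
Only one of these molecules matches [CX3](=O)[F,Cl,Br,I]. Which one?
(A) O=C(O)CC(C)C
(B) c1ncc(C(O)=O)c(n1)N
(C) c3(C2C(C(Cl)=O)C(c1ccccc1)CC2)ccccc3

[CX3](=O)[F,Cl,Br,I] describes a carbonyl carbon bonded to a halogen (an acyl halide).
(A) has a carboxylic acid group (-C(=O)OH) but the carbonyl is bonded to -OH, not to a halogen.
(B) has a carboxylic acid group (-C(=O)OH) but the carbonyl is bonded to -OH, not to a halogen.
(C) contains an acyl chloride (-C(=O)Cl), which satisfies every atom and bond constraint.
So the answer is (C).

C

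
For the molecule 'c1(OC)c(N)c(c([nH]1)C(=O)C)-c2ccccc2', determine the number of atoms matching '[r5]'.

Check the 17 heavy atoms by environment: 1× n (aromatic, in 5-ring) → match; 4× c (aromatic, in 5-ring) → match; 2× O (acyclic) → no; 3× C (acyclic) → no; 1× N (acyclic) → no; 6× c (aromatic, in 6-ring) → no.
Summing the matching environments: 1 + 4 = 5 matching atoms.

5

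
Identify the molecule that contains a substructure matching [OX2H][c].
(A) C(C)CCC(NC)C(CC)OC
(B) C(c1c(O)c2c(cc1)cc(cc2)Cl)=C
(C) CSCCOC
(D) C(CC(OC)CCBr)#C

B

[OX2H][c] describes a hydroxyl oxygen attached to an aromatic carbon (a phenol).
(A) has a methoxy ether (-OCH3) but the oxygen has H0, not H1.
(B) contains a hydroxyl group (-OH), which satisfies every atom and bond constraint.
(C) has a methoxy ether (-OCH3) but the oxygen has H0, not H1.
(D) has a methoxy ether (-OCH3) but the oxygen has H0, not H1.
So the answer is (B).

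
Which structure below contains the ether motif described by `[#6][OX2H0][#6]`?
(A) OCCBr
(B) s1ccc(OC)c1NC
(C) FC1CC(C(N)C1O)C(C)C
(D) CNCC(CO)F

[#6][OX2H0][#6] describes an aliphatic oxygen bridging two carbons with no H on the oxygen (an ether).
(A) has a hydroxyl group (-OH) but the oxygen has H1, not H0 bridging two carbons.
(B) contains a methoxy ether (-OCH3), which satisfies every atom and bond constraint.
(C) has a hydroxyl group (-OH) but the oxygen has H1, not H0 bridging two carbons.
(D) has a hydroxyl group (-OH) but the oxygen has H1, not H0 bridging two carbons.
So the answer is (B).

B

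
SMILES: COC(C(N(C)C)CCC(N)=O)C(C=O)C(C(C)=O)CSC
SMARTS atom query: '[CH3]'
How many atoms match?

5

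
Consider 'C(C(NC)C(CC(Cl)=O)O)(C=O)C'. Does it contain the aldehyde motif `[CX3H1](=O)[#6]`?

Yes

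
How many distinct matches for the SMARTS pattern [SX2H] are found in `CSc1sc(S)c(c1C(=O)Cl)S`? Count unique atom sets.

[SX2H] is the SMARTS for a thiol: an aliphatic sulfur with two connections, one being H.
The molecule carries 2 separate instances of a thiol (-SH) meeting every constraint; each maps to a distinct set of atoms, giving 2 matches.

2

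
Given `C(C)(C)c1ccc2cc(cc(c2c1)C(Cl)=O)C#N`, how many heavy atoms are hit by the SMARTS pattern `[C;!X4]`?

2

The query [C;!X4] means: aliphatic carbon that does not have four total connections.
Check the 18 heavy atoms by environment: 10× c (aromatic, X3) → no; 1× C (X2) → match; 1× N (X1) → no; 1× C (X3) → match; 1× O (X1) → no; 1× Cl (X1) → no; 3× C (X4) → no.
Summing the matching environments: 1 + 1 = 2 matching atoms.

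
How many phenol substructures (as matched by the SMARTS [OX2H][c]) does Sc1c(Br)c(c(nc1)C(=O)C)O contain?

1

[OX2H][c] is the SMARTS for a phenol: a hydroxyl oxygen attached to an aromatic carbon.
Exactly one fragment in the molecule meets all constraints, giving 1 match.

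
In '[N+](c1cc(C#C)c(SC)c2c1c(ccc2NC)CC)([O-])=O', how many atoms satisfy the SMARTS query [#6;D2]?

5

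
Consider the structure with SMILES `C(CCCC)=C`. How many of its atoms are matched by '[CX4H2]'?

3

The query [CX4H2] means: sp3 carbon (X4) with exactly two hydrogens.
Check the 6 heavy atoms by environment: 3× C (H2, X4) → match; 1× C (H3, X4) → no; 1× C (H1, X3) → no; 1× C (H2, X3) → no.
That gives 3 matching atoms.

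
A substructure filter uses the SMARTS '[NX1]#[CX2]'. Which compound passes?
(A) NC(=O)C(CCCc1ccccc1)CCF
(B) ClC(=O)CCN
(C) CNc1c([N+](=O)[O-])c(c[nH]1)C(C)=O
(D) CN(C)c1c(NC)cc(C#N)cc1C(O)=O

D

[NX1]#[CX2] describes a nitrogen triple-bonded to a two-connected carbon (a nitrile).
(A) has a primary amide (-C(=O)NH2) but the nitrogen is NX3, not NX1.
(B) has a primary amino group (-NH2) but the nitrogen is NX3 (three connections), not NX1 triple-bonded.
(C) has a nitro group (-[N+](=O)[O-]) but there is no C#N triple bond.
(D) contains a nitrile (-C#N), which satisfies every atom and bond constraint.
So the answer is (D).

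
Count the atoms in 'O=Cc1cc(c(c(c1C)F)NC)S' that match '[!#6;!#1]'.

4

Check the 13 heavy atoms by environment: 6× c (aromatic) → no; 3× C → no; 1× F → match; 1× N → match; 1× O → match; 1× S → match.
Summing the matching environments: 1 + 1 + 1 + 1 = 4 matching atoms.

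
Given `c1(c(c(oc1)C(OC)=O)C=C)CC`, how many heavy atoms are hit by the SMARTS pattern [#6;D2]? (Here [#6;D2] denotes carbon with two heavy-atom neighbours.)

The query [#6;D2] means: any carbon bonded to exactly two heavy atoms.
Check the 13 heavy atoms by environment: 1× o (aromatic, D2) → no; 1× c (aromatic, D2) → match; 3× c (aromatic, D3) → no; 2× C (D2) → match; 3× C (D1) → no; 1× C (D3) → no; 1× O (D1) → no; 1× O (D2) → no.
Summing the matching environments: 1 + 2 = 3 matching atoms.

3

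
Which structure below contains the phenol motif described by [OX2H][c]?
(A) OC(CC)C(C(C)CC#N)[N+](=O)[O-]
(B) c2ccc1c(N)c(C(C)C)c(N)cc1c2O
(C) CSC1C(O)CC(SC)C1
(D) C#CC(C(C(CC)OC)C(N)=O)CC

[OX2H][c] describes a hydroxyl oxygen attached to an aromatic carbon (a phenol).
(A) has a hydroxyl group (-OH) but the -OH is on an aliphatic carbon, not an aromatic c.
(B) contains a hydroxyl group (-OH), which satisfies every atom and bond constraint.
(C) has a hydroxyl group (-OH) but the -OH is on an aliphatic carbon, not an aromatic c.
(D) has a methoxy ether (-OCH3) but the oxygen has H0, not H1.
So the answer is (B).

B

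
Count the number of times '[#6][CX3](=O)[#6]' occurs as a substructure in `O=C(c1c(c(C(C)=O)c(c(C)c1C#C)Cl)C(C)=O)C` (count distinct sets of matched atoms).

3

[#6][CX3](=O)[#6] is the SMARTS for a ketone: a carbonyl carbon (no H) flanked by two carbons.
The molecule carries 3 separate instances of an acetyl/ketone group (-C(=O)CH3) meeting every constraint; each maps to a distinct set of atoms, giving 3 matches.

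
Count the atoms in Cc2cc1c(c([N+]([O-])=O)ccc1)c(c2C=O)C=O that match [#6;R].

10

The query [#6;R] means: carbon that is part of a ring.
Check the 18 heavy atoms by environment: 10× c (aromatic, in 6-ring) → match; 3× C (acyclic) → no; 3× O (acyclic) → no; 1× N (charge +1, acyclic) → no; 1× O (charge -1, acyclic) → no.
That gives 10 matching atoms.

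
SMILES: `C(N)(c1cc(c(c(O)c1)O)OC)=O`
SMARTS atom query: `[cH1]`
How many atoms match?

The query [cH1] means: aromatic carbon bearing exactly one hydrogen.
Check the 13 heavy atoms by environment: 2× c (aromatic, H1) → match; 4× c (aromatic, H0) → no; 1× C (H0) → no; 2× O (H0) → no; 1× N (H2) → no; 1× C (H3) → no; 2× O (H1) → no.
That gives 2 matching atoms.

2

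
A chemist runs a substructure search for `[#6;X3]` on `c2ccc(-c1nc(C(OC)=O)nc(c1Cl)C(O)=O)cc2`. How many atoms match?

12

Check the 20 heavy atoms by environment: 2× n (aromatic, X2) → no; 10× c (aromatic, X3) → match; 2× C (X3) → match; 2× O (X1) → no; 2× O (X2) → no; 1× C (X4) → no; 1× Cl (X1) → no.
Summing the matching environments: 10 + 2 = 12 matching atoms.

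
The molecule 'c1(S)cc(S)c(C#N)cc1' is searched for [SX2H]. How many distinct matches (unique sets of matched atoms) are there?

[SX2H] is the SMARTS for a thiol: an aliphatic sulfur with two connections, one being H.
The molecule carries 2 separate instances of a thiol (-SH) meeting every constraint; each maps to a distinct set of atoms, giving 2 matches.

2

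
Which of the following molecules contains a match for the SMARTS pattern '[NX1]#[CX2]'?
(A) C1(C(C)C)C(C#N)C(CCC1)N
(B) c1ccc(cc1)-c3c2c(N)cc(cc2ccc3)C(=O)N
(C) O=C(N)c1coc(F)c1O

A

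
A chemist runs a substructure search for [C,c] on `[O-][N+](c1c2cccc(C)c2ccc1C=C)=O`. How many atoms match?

Check the 16 heavy atoms by environment: 10× c (aromatic) → match; 3× C → match; 1× N (charge +1) → no; 1× O (charge -1) → no; 1× O → no.
Summing the matching environments: 10 + 3 = 13 matching atoms.

13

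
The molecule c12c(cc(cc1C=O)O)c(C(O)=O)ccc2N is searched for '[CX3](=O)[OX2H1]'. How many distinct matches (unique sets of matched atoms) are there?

[CX3](=O)[OX2H1] is the SMARTS for a carboxylic acid: an sp2 carbon double-bonded to O and single-bonded to an -OH oxygen.
Exactly one fragment in the molecule meets all constraints, giving 1 match.

1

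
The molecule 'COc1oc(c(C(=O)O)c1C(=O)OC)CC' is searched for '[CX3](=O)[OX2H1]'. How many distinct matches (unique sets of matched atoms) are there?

[CX3](=O)[OX2H1] is the SMARTS for a carboxylic acid: an sp2 carbon double-bonded to O and single-bonded to an -OH oxygen.
Exactly one fragment in the molecule meets all constraints, giving 1 match.

1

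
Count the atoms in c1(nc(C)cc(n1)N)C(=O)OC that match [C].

The query [C] means: uppercase C matches aliphatic (non-aromatic) carbon only.
Check the 12 heavy atoms by environment: 2× n (aromatic) → no; 4× c (aromatic) → no; 3× C → match; 1× N → no; 2× O → no.
That gives 3 matching atoms.

3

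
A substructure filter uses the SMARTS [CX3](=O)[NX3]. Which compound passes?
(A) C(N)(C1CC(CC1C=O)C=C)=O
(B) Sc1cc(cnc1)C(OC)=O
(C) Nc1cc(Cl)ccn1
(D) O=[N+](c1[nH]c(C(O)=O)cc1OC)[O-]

A

[CX3](=O)[NX3] describes a carbonyl carbon bonded to a trivalent nitrogen (an amide).
(A) contains a primary amide (-C(=O)NH2), which satisfies every atom and bond constraint.
(B) has a methyl-ester group (-C(=O)OCH3) but the carbonyl is bonded to O, not to an NX3 nitrogen.
(C) has a primary amino group (-NH2) but the -NH2 is not attached to a carbonyl carbon.
(D) has a carboxylic acid group (-C(=O)OH) but the carbonyl is bonded to O, not to an NX3 nitrogen.
So the answer is (A).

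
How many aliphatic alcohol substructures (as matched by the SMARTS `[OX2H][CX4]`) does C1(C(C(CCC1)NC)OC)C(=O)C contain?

[OX2H][CX4] is the SMARTS for an aliphatic alcohol: a hydroxyl oxygen bound to an sp3 (X4) carbon.
The molecule has a methoxy ether (-OCH3), but the oxygen has H0 (ether), not H1; nothing else fits, so there are 0 matches.

0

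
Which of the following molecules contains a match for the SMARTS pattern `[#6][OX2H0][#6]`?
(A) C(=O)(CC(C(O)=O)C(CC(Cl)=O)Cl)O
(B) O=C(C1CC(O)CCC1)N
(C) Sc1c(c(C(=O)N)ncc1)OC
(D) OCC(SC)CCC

[#6][OX2H0][#6] describes an aliphatic oxygen bridging two carbons with no H on the oxygen (an ether).
(A) has a carboxylic acid group (-C(=O)OH) but the -OH oxygen has H1; the =O is OX1, not OX2.
(B) has a hydroxyl group (-OH) but the oxygen has H1, not H0 bridging two carbons.
(C) contains a methoxy ether (-OCH3), which satisfies every atom and bond constraint.
(D) has a hydroxyl group (-OH) but the oxygen has H1, not H0 bridging two carbons.
So the answer is (C).

C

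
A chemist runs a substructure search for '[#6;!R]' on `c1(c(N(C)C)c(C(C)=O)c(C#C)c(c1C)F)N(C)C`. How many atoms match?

The query [#6;!R] means: carbon not in any ring.
Check the 19 heavy atoms by environment: 6× c (aromatic, in 6-ring) → no; 1× F (acyclic) → no; 9× C (acyclic) → match; 1× O (acyclic) → no; 2× N (acyclic) → no.
That gives 9 matching atoms.

9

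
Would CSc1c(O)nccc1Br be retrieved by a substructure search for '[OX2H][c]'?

Yes

The pattern [OX2H][c] describes a hydroxyl oxygen attached to an aromatic carbon — a phenol.
The molecule carries a hydroxyl group (-OH), whose atoms satisfy every constraint of the query, so the pattern matches.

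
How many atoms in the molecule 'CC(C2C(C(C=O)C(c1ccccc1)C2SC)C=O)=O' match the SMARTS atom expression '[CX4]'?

7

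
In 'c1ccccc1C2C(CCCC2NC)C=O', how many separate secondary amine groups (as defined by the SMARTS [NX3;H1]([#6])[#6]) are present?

1

[NX3;H1]([#6])[#6] is the SMARTS for a secondary amine: a trivalent nitrogen with one H, bonded to two carbons.
Exactly one fragment in the molecule meets all constraints, giving 1 match.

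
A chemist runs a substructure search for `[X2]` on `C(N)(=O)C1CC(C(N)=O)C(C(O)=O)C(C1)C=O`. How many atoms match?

The query [X2] means: any atom with exactly two total connections (bonds + H).
Check the 17 heavy atoms by environment: 6× C (X4) → no; 4× C (X3) → no; 4× O (X1) → no; 2× N (X3) → no; 1× O (X2) → match.
That gives 1 matching atom.

1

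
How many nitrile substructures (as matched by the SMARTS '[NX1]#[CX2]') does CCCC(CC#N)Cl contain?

[NX1]#[CX2] is the SMARTS for a nitrile: a nitrogen triple-bonded to a two-connected carbon.
Exactly one fragment in the molecule meets all constraints, giving 1 match.

1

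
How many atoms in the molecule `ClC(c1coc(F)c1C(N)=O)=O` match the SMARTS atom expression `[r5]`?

5

The query [r5] means: r5 matches atoms in a five-membered ring.
Check the 12 heavy atoms by environment: 1× o (aromatic, in 5-ring) → match; 4× c (aromatic, in 5-ring) → match; 1× F (acyclic) → no; 2× C (acyclic) → no; 2× O (acyclic) → no; 1× Cl (acyclic) → no; 1× N (acyclic) → no.
Summing the matching environments: 1 + 4 = 5 matching atoms.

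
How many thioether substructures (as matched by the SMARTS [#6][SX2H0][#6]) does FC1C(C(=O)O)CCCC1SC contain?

1

[#6][SX2H0][#6] is the SMARTS for a thioether: an aliphatic sulfur bridging two carbons with no H on the sulfur.
Exactly one fragment in the molecule meets all constraints, giving 1 match.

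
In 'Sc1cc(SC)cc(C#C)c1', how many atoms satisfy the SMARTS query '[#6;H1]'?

Check the 11 heavy atoms by environment: 3× c (aromatic, H0) → no; 3× c (aromatic, H1) → match; 1× S (H0) → no; 1× C (H3) → no; 1× S (H1) → no; 1× C (H0) → no; 1× C (H1) → match.
Summing the matching environments: 3 + 1 = 4 matching atoms.

4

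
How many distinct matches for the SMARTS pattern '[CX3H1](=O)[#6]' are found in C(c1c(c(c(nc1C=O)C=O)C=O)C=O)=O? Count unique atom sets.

5

[CX3H1](=O)[#6] is the SMARTS for an aldehyde: an sp2 carbon with one H, double-bonded to O and single-bonded to carbon.
The molecule carries 5 separate instances of an aldehyde (-CHO) meeting every constraint; each maps to a distinct set of atoms, giving 5 matches.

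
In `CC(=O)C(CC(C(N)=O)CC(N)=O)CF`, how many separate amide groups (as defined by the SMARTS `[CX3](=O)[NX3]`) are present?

2

[CX3](=O)[NX3] is the SMARTS for an amide: a carbonyl carbon bonded to a trivalent nitrogen.
The molecule carries 2 separate instances of a primary amide (-C(=O)NH2) meeting every constraint; each maps to a distinct set of atoms, giving 2 matches.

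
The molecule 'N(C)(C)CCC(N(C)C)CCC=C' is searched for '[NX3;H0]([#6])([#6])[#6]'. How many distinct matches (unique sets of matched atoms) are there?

[NX3;H0]([#6])([#6])[#6] is the SMARTS for a tertiary amine: a trivalent nitrogen with no H, bonded to three carbons.
The molecule carries 2 separate instances of a dimethylamino group (-N(CH3)2) meeting every constraint; each maps to a distinct set of atoms, giving 2 matches.

2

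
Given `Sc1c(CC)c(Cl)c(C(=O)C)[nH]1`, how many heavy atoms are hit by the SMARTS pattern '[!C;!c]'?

The query [!C;!c] means: neither aliphatic nor aromatic carbon — same as [!#6].
Check the 12 heavy atoms by environment: 1× n (aromatic) → match; 4× c (aromatic) → no; 4× C → no; 1× O → match; 1× S → match; 1× Cl → match.
Summing the matching environments: 1 + 1 + 1 + 1 = 4 matching atoms.

4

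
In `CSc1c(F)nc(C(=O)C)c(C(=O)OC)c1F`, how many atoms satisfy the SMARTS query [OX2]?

1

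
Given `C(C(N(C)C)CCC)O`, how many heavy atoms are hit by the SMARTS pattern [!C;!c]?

The query [!C;!c] means: neither aliphatic nor aromatic carbon — same as [!#6].
Check the 9 heavy atoms by environment: 7× C → no; 1× N → match; 1× O → match.
Summing the matching environments: 1 + 1 = 2 matching atoms.

2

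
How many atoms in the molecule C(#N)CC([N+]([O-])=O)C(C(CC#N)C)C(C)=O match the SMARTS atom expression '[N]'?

3

The query [N] means: uppercase N matches aliphatic (non-aromatic) nitrogen only.
Check the 16 heavy atoms by environment: 10× C → no; 2× N → match; 1× N (charge +1) → match; 1× O (charge -1) → no; 2× O → no.
Summing the matching environments: 2 + 1 = 3 matching atoms.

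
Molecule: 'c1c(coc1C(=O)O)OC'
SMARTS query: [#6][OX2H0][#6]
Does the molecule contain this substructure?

Yes

The pattern [#6][OX2H0][#6] describes an aliphatic oxygen bridging two carbons with no H on the oxygen — an ether.
The molecule carries a methoxy ether (-OCH3), whose atoms satisfy every constraint of the query, so the pattern matches.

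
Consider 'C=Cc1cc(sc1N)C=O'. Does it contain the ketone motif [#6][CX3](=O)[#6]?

The pattern [#6][CX3](=O)[#6] describes a carbonyl carbon (no H) flanked by two carbons — a ketone.
The closest candidate here is an aldehyde (-CHO), but the carbonyl carbon has H1, so it is not flanked by two carbons. No other fragment satisfies the full query, so there is no match.

No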